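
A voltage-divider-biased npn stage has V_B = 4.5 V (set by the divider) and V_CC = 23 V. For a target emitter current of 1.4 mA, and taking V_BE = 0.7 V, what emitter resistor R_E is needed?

R_E ≈ 2.7 kΩ

V_E = V_B − V_BE = 4.5 − 0.7 = 3.8 V.
R_E = V_E / I_E = 3.8 / 1.4 = 2.71 kΩ.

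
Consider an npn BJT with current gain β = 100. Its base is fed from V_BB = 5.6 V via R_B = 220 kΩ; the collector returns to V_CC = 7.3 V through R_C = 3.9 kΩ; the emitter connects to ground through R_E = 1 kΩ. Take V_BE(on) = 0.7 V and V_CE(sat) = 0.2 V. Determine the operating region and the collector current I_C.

Assume active: I_B = (5.6 − 0.7)/(220 + 101×1) = 0.0153 mA, I_C = β·I_B = 1.53 mA.
Then V_CE = 7.3 − 1.53×3.9 − 1.54×1 = -0.195 V < 0.2 V — the active assumption fails.
Re-solve with V_CE = 0.2 V. KCL at the emitter: V_E/R_E = (V_BB−0.7−V_E)/R_B + (V_CC−0.2−V_E)/R_C, giving V_E = 1.46 V.
I_C = (V_CC − 0.2 − V_E)/R_C = (7.1 − 1.46)/3.9 = 1.45 mA.
Check: I_B = (4.9 − 1.46)/220 = 0.0156 mA, and β·I_B = 1.56 mA > I_C, confirming saturation.

saturation; I_C ≈ 1.4 mA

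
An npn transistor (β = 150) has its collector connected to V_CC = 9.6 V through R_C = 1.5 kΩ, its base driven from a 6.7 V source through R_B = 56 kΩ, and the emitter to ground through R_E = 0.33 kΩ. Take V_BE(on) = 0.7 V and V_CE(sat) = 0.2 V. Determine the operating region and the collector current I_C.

Assume active: I_B = (6.7 − 0.7)/(56 + 151×0.33) = 0.0567 mA, I_C = β·I_B = 8.5 mA.
Then V_CE = 9.6 − 8.5×1.5 − 8.56×0.33 = -5.98 V < 0.2 V — the active assumption fails.
Re-solve with V_CE = 0.2 V. KCL at the emitter: V_E/R_E = (V_BB−0.7−V_E)/R_B + (V_CC−0.2−V_E)/R_C, giving V_E = 1.72 V.
I_C = (V_CC − 0.2 − V_E)/R_C = (9.4 − 1.72)/1.5 = 5.12 mA.
Check: I_B = (6 − 1.72)/56 = 0.0765 mA, and β·I_B = 11.5 mA > I_C, confirming saturation.

saturation; I_C ≈ 5.1 mA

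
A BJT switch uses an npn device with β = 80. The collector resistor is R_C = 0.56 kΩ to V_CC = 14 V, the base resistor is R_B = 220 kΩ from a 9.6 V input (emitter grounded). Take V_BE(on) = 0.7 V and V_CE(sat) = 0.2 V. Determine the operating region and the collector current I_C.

Assume active. Base-emitter loop: I_B = (V_BB − V_BE)/R_B = (9.6 − 0.7)/220 = 0.0405 mA.
I_C = β·I_B = 80×0.0405 = 3.24 mA.
V_CE = V_CC − I_C·R_C = 14 − 3.24×0.56 = 12.2 V > V_CE(sat), so the active-region assumption holds.

active; I_C ≈ 3.2 mA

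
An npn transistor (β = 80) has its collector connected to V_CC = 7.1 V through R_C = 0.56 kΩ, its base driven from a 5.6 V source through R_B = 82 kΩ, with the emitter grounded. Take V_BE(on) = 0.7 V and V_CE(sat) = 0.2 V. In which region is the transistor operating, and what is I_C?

active; I_C ≈ 4.8 mA

Assume active. Base-emitter loop: I_B = (V_BB − V_BE)/R_B = (5.6 − 0.7)/82 = 0.0598 mA.
I_C = β·I_B = 80×0.0598 = 4.78 mA.
V_CE = V_CC − I_C·R_C = 7.1 − 4.78×0.56 = 4.42 V > V_CE(sat), so the active-region assumption holds.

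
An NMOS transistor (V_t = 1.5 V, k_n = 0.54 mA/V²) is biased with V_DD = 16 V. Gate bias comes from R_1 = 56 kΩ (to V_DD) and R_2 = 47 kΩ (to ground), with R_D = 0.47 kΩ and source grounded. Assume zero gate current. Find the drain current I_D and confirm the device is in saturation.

I_D ≈ 9.1 mA

V_G = V_DD·R_2/(R_1+R_2) = 16×47/103 = 7.3 V. With the source grounded, V_GS = V_G = 7.3 V.
Assume saturation: I_D = (k_n/2)(V_GS − V_t)² = (0.54/2)×(7.3 − 1.5)² = 0.27×5.8² = 9.09 mA.
V_DS = V_DD − I_D·R_D = 16 − 9.09×0.47 = 11.7 V.
Saturation requires V_DS ≥ V_GS − V_t = 5.8 V; 11.7 ≥ 5.8 ✓.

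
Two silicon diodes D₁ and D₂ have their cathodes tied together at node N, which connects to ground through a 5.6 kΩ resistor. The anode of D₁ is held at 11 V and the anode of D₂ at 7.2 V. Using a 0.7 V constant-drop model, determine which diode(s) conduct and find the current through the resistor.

Only D₁ conducts; I_R ≈ 1.8 mA

Assume both conduct. Then node N would need to be at both 11−0.7 = 10.3 V and 7.2−0.7 = 6.5 V, which is impossible.
Assume only D₁ conducts: V_N = 11 − 0.7 = 10.3 V, so I_R = 10.3/5.6 = 1.84 mA.
Check D₂: its anode-to-cathode voltage is 7.2 − 10.3 = -3.1 V < 0.7 V, so it is off. The assumption is consistent.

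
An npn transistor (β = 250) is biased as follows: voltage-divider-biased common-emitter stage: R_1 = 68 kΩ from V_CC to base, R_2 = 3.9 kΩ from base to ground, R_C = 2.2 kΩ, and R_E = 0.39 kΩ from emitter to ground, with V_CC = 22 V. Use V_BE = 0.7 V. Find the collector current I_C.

Thevenize the base divider: V_Th = V_CC·R_2/(R_1+R_2) = 22×3.9/71.9 = 1.19 V, R_Th = R_1‖R_2 = 3.69 kΩ.
Base-emitter loop: V_Th = I_B·R_Th + V_BE + (β+1)I_B·R_E, so I_B = (1.19 − 0.7) / (3.69 + 251×0.39) = 0.00486 mA.
I_C = β·I_B = 250×0.00486 = 1.21 mA, and I_E = (β+1)I_B = 1.22 mA.
V_CE = V_CC − I_C·R_C − I_E·R_E = 22 − 1.21×2.2 − 1.22×0.39 = 18.9 V.
V_CE = 18.9 V > 0.2 V confirms active-region operation.

I_C ≈ 1.2 mA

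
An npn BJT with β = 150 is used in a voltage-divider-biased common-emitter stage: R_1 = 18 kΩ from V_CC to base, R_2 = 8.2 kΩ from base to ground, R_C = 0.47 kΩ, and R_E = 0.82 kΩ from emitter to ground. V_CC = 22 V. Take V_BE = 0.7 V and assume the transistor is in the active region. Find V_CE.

V_CE ≈ 13 V

Thevenize the base divider: V_Th = V_CC·R_2/(R_1+R_2) = 22×8.2/26.2 = 6.89 V, R_Th = R_1‖R_2 = 5.63 kΩ.
Base-emitter loop: V_Th = I_B·R_Th + V_BE + (β+1)I_B·R_E, so I_B = (6.89 − 0.7) / (5.63 + 151×0.82) = 0.0478 mA.
I_C = β·I_B = 150×0.0478 = 7.17 mA, and I_E = (β+1)I_B = 7.22 mA.
V_CE = V_CC − I_C·R_C − I_E·R_E = 22 − 7.17×0.47 − 7.22×0.82 = 12.7 V.
V_CE = 12.7 V > 0.2 V confirms active-region operation.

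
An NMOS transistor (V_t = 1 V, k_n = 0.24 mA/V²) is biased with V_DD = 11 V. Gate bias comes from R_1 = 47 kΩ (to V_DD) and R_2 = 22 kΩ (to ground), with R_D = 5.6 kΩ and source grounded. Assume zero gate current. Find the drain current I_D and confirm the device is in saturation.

V_G = V_DD·R_2/(R_1+R_2) = 11×22/69 = 3.51 V. With the source grounded, V_GS = V_G = 3.51 V.
Assume saturation: I_D = (k_n/2)(V_GS − V_t)² = (0.24/2)×(3.51 − 1)² = 0.12×2.51² = 0.754 mA.
V_DS = V_DD − I_D·R_D = 11 − 0.754×5.6 = 6.78 V.
Saturation requires V_DS ≥ V_GS − V_t = 2.51 V; 6.78 ≥ 2.51 ✓.

I_D ≈ 0.75 mA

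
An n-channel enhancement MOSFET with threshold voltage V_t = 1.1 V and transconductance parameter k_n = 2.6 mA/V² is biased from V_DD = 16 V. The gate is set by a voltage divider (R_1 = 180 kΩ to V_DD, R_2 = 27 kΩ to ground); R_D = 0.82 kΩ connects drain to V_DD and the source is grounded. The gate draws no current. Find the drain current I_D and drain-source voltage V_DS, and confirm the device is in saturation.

V_G = V_DD·R_2/(R_1+R_2) = 16×27/207 = 2.09 V. With the source grounded, V_GS = V_G = 2.09 V.
Assume saturation: I_D = (k_n/2)(V_GS − V_t)² = (2.6/2)×(2.09 − 1.1)² = 1.3×0.987² = 1.27 mA.
V_DS = V_DD − I_D·R_D = 16 − 1.27×0.82 = 15 V.
Saturation requires V_DS ≥ V_GS − V_t = 0.987 V; 15 ≥ 0.987 ✓.

I_D ≈ 1.3 mA, V_DS ≈ 15 V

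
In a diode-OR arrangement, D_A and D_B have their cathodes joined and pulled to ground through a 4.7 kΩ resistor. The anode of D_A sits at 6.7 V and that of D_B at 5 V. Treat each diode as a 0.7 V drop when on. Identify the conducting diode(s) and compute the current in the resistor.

Assume both conduct. Then node N would need to be at both 6.7−0.7 = 6 V and 5−0.7 = 4.3 V, which is impossible.
Assume only D_A conducts: V_N = 6.7 − 0.7 = 6 V, so I_R = 6/4.7 = 1.28 mA.
Check D_B: its anode-to-cathode voltage is 5 − 6 = -1 V < 0.7 V, so it is off. The assumption is consistent.

Only D_A conducts; I_R ≈ 1.3 mA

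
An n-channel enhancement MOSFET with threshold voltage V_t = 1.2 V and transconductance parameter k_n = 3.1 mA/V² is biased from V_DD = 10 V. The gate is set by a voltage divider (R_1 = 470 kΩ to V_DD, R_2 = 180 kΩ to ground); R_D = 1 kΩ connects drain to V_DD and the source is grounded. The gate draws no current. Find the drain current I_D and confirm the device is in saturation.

I_D ≈ 3.8 mA

V_G = V_DD·R_2/(R_1+R_2) = 10×180/650 = 2.77 V. With the source grounded, V_GS = V_G = 2.77 V.
Assume saturation: I_D = (k_n/2)(V_GS − V_t)² = (3.1/2)×(2.77 − 1.2)² = 1.55×1.57² = 3.82 mA.
V_DS = V_DD − I_D·R_D = 10 − 3.82×1 = 6.18 V.
Saturation requires V_DS ≥ V_GS − V_t = 1.57 V; 6.18 ≥ 1.57 ✓.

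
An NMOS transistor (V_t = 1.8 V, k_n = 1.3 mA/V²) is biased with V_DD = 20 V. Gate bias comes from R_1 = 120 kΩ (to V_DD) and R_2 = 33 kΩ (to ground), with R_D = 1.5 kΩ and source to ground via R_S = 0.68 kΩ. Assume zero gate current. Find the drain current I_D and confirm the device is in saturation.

V_G = V_DD·R_2/(R_1+R_2) = 20×33/153 = 4.31 V.
Assume saturation: I_D = (k_n/2)(V_GS − V_t)² with V_GS = V_G − I_D·R_S = 4.31 − 0.68·I_D.
Substituting gives 0.301·I_D² − 3.22·I_D + 4.11 = 0, with roots I_D = 1.48 or 9.24 mA.
The root I_D = 9.24 mA gives V_GS = -1.97 V ≤ V_t, so take I_D = 1.48 mA.
Then V_GS = 3.31 V and V_DS = V_DD − I_D(R_D+R_S) = 20 − 1.48×2.18 = 16.8 V.
Saturation requires V_DS ≥ V_GS − V_t = 1.51 V; 16.8 ≥ 1.51 ✓.

I_D ≈ 1.5 mA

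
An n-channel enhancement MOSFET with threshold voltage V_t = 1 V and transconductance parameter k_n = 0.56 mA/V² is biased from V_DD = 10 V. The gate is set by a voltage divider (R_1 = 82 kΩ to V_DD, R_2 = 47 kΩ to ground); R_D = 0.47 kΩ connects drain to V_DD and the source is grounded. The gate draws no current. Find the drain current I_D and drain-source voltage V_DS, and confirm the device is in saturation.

V_G = V_DD·R_2/(R_1+R_2) = 10×47/129 = 3.64 V. With the source grounded, V_GS = V_G = 3.64 V.
Assume saturation: I_D = (k_n/2)(V_GS − V_t)² = (0.56/2)×(3.64 − 1)² = 0.28×2.64² = 1.96 mA.
V_DS = V_DD − I_D·R_D = 10 − 1.96×0.47 = 9.08 V.
Saturation requires V_DS ≥ V_GS − V_t = 2.64 V; 9.08 ≥ 2.64 ✓.

I_D ≈ 2 mA, V_DS ≈ 9.1 V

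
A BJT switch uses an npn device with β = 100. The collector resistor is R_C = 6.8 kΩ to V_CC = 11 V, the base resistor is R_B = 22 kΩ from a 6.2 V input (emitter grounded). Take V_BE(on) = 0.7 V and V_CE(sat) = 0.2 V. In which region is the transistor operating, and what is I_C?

saturation; I_C ≈ 1.6 mA

Assume active: I_B = (6.2 − 0.7)/22 = 0.25 mA, giving I_C = β·I_B = 25 mA.
But then V_CE = 11 − 25×6.8 = -159 V < V_CE(sat) = 0.2 V — impossible in the active region.
So the transistor is saturated. With V_CE = 0.2 V, I_C = (V_CC − 0.2)/R_C = 10.8/6.8 = 1.59 mA.
Check: β·I_B = 25 mA > I_C = 1.59 mA, confirming saturation.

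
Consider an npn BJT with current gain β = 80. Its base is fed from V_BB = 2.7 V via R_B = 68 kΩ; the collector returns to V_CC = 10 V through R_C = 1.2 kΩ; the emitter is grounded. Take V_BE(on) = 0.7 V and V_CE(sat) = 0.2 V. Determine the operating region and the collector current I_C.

active; I_C ≈ 2.4 mA

Assume active. Base-emitter loop: I_B = (V_BB − V_BE)/R_B = (2.7 − 0.7)/68 = 0.0294 mA.
I_C = β·I_B = 80×0.0294 = 2.35 mA.
V_CE = V_CC − I_C·R_C = 10 − 2.35×1.2 = 7.18 V > V_CE(sat), so the active-region assumption holds.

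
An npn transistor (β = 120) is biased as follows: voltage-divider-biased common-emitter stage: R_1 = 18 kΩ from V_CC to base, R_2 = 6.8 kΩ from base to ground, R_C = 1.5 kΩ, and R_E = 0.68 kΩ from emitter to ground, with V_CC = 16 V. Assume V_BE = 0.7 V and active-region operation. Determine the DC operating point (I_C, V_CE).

I_C ≈ 5.1 mA, V_CE ≈ 4.9 V

Thevenize the base divider: V_Th = V_CC·R_2/(R_1+R_2) = 16×6.8/24.8 = 4.39 V, R_Th = R_1‖R_2 = 4.94 kΩ.
Base-emitter loop: V_Th = I_B·R_Th + V_BE + (β+1)I_B·R_E, so I_B = (4.39 − 0.7) / (4.94 + 121×0.68) = 0.0423 mA.
I_C = β·I_B = 120×0.0423 = 5.07 mA, and I_E = (β+1)I_B = 5.12 mA.
V_CE = V_CC − I_C·R_C − I_E·R_E = 16 − 5.07×1.5 − 5.12×0.68 = 4.91 V.
V_CE = 4.91 V > 0.2 V confirms active-region operation.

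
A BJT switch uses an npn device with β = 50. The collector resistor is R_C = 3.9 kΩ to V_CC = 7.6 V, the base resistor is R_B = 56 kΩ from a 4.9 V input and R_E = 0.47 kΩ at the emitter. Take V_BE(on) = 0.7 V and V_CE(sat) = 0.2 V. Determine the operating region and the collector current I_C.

saturation; I_C ≈ 1.7 mA

Assume active: I_B = (4.9 − 0.7)/(56 + 51×0.47) = 0.0525 mA, I_C = β·I_B = 2.63 mA.
Then V_CE = 7.6 − 2.63×3.9 − 2.68×0.47 = -3.9 V < 0.2 V — the active assumption fails.
Re-solve with V_CE = 0.2 V. KCL at the emitter: V_E/R_E = (V_BB−0.7−V_E)/R_B + (V_CC−0.2−V_E)/R_C, giving V_E = 0.821 V.
I_C = (V_CC − 0.2 − V_E)/R_C = (7.4 − 0.821)/3.9 = 1.69 mA.
Check: I_B = (4.2 − 0.821)/56 = 0.0603 mA, and β·I_B = 3.02 mA > I_C, confirming saturation.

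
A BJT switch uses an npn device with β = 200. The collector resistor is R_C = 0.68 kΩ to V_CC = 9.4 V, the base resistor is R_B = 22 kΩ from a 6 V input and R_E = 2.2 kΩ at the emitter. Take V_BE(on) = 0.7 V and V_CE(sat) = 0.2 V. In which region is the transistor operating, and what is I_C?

active; I_C ≈ 2.3 mA

Assume active. Base-emitter loop: I_B = (V_BB − V_BE)/(R_B + (β+1)R_E) = (6 − 0.7)/(22 + 201×2.2) = 0.0114 mA.
I_C = β·I_B = 200×0.0114 = 2.28 mA.
V_CE = V_CC − I_C·R_C − I_E·R_E = 9.4 − 2.28×0.68 − 2.29×2.2 = 2.8 V > V_CE(sat), so the active-region assumption holds.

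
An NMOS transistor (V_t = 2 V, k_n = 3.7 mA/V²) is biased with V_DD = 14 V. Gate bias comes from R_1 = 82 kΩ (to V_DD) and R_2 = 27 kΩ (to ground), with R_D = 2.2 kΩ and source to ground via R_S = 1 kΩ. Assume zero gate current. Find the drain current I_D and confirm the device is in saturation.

V_G = V_DD·R_2/(R_1+R_2) = 14×27/109 = 3.47 V.
Assume saturation: I_D = (k_n/2)(V_GS − V_t)² with V_GS = V_G − I_D·R_S = 3.47 − 1·I_D.
Substituting gives 1.85·I_D² − 6.43·I_D + 3.99 = 0, with roots I_D = 0.807 or 2.67 mA.
The root I_D = 2.67 mA gives V_GS = 0.799 V ≤ V_t, so take I_D = 0.807 mA.
Then V_GS = 2.66 V and V_DS = V_DD − I_D(R_D+R_S) = 14 − 0.807×3.2 = 11.4 V.
Saturation requires V_DS ≥ V_GS − V_t = 0.661 V; 11.4 ≥ 0.661 ✓.

I_D ≈ 0.81 mA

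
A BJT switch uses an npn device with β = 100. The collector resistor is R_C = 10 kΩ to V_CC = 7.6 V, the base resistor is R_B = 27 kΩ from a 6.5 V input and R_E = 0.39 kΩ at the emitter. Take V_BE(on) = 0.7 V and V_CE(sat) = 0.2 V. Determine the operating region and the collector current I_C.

saturation; I_C ≈ 0.7 mA

Assume active: I_B = (6.5 − 0.7)/(27 + 101×0.39) = 0.0874 mA, I_C = β·I_B = 8.74 mA.
Then V_CE = 7.6 − 8.74×10 − 8.82×0.39 = -83.2 V < 0.2 V — the active assumption fails.
Re-solve with V_CE = 0.2 V. KCL at the emitter: V_E/R_E = (V_BB−0.7−V_E)/R_B + (V_CC−0.2−V_E)/R_C, giving V_E = 0.353 V.
I_C = (V_CC − 0.2 − V_E)/R_C = (7.4 − 0.353)/10 = 0.705 mA.
Check: I_B = (5.8 − 0.353)/27 = 0.202 mA, and β·I_B = 20.2 mA > I_C, confirming saturation.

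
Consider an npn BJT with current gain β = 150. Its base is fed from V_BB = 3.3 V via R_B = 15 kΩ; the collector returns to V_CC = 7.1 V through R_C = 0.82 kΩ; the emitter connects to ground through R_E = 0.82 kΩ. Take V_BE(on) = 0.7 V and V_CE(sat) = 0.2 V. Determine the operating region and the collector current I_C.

Assume active. Base-emitter loop: I_B = (V_BB − V_BE)/(R_B + (β+1)R_E) = (3.3 − 0.7)/(15 + 151×0.82) = 0.0187 mA.
I_C = β·I_B = 150×0.0187 = 2.81 mA.
V_CE = V_CC − I_C·R_C − I_E·R_E = 7.1 − 2.81×0.82 − 2.83×0.82 = 2.48 V > V_CE(sat), so the active-region assumption holds.

active; I_C ≈ 2.8 mA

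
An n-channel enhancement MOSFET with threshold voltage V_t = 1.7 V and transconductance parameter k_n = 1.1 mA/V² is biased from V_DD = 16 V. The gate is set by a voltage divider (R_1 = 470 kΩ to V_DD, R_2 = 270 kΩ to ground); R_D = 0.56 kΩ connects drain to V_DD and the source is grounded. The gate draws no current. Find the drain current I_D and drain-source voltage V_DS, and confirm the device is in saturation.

V_G = V_DD·R_2/(R_1+R_2) = 16×270/740 = 5.84 V. With the source grounded, V_GS = V_G = 5.84 V.
Assume saturation: I_D = (k_n/2)(V_GS − V_t)² = (1.1/2)×(5.84 − 1.7)² = 0.55×4.14² = 9.42 mA.
V_DS = V_DD − I_D·R_D = 16 − 9.42×0.56 = 10.7 V.
Saturation requires V_DS ≥ V_GS − V_t = 4.14 V; 10.7 ≥ 4.14 ✓.

I_D ≈ 9.4 mA, V_DS ≈ 11 V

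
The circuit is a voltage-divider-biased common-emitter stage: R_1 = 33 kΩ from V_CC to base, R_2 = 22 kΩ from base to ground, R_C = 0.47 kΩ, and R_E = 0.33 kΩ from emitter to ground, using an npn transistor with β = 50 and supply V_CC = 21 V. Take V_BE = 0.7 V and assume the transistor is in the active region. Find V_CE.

Thevenize the base divider: V_Th = V_CC·R_2/(R_1+R_2) = 21×22/55 = 8.4 V, R_Th = R_1‖R_2 = 13.2 kΩ.
Base-emitter loop: V_Th = I_B·R_Th + V_BE + (β+1)I_B·R_E, so I_B = (8.4 − 0.7) / (13.2 + 51×0.33) = 0.256 mA.
I_C = β·I_B = 50×0.256 = 12.8 mA, and I_E = (β+1)I_B = 13.1 mA.
V_CE = V_CC − I_C·R_C − I_E·R_E = 21 − 12.8×0.47 − 13.1×0.33 = 10.7 V.
V_CE = 10.7 V > 0.2 V confirms active-region operation.

V_CE ≈ 11 V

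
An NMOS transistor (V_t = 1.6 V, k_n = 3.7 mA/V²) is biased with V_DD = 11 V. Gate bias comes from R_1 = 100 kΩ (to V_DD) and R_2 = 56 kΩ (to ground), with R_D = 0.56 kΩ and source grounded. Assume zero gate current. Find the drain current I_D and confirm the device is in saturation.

I_D ≈ 10 mA

V_G = V_DD·R_2/(R_1+R_2) = 11×56/156 = 3.95 V. With the source grounded, V_GS = V_G = 3.95 V.
Assume saturation: I_D = (k_n/2)(V_GS − V_t)² = (3.7/2)×(3.95 − 1.6)² = 1.85×2.35² = 10.2 mA.
V_DS = V_DD − I_D·R_D = 11 − 10.2×0.56 = 5.28 V.
Saturation requires V_DS ≥ V_GS − V_t = 2.35 V; 5.28 ≥ 2.35 ✓.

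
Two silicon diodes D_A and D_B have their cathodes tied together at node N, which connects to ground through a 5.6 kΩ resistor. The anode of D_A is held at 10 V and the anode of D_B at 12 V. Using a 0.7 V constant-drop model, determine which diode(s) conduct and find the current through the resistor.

Only D_B conducts; I_R ≈ 2 mA

Assume both conduct. Then node N would need to be at both 10−0.7 = 9.3 V and 12−0.7 = 11.3 V, which is impossible.
Assume only D_B conducts: V_N = 12 − 0.7 = 11.3 V, so I_R = 11.3/5.6 = 2.02 mA.
Check D_A: its anode-to-cathode voltage is 10 − 11.3 = -1.3 V < 0.7 V, so it is off. The assumption is consistent.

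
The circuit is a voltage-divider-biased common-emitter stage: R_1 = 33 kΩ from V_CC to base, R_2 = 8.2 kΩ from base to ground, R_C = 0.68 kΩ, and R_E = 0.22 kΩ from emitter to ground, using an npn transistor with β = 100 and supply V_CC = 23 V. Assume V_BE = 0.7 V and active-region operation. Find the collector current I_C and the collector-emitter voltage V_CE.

Thevenize the base divider: V_Th = V_CC·R_2/(R_1+R_2) = 23×8.2/41.2 = 4.58 V, R_Th = R_1‖R_2 = 6.57 kΩ.
Base-emitter loop: V_Th = I_B·R_Th + V_BE + (β+1)I_B·R_E, so I_B = (4.58 − 0.7) / (6.57 + 101×0.22) = 0.135 mA.
I_C = β·I_B = 100×0.135 = 13.5 mA, and I_E = (β+1)I_B = 13.6 mA.
V_CE = V_CC − I_C·R_C − I_E·R_E = 23 − 13.5×0.68 − 13.6×0.22 = 10.8 V.
V_CE = 10.8 V > 0.2 V confirms active-region operation.

I_C ≈ 13 mA, V_CE ≈ 11 V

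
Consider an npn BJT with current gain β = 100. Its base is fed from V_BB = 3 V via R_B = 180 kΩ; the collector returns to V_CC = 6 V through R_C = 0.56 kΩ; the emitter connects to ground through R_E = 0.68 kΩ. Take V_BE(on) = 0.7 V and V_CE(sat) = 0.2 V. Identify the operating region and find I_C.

active; I_C ≈ 0.92 mA

Assume active. Base-emitter loop: I_B = (V_BB − V_BE)/(R_B + (β+1)R_E) = (3 − 0.7)/(180 + 101×0.68) = 0.00925 mA.
I_C = β·I_B = 100×0.00925 = 0.925 mA.
V_CE = V_CC − I_C·R_C − I_E·R_E = 6 − 0.925×0.56 − 0.934×0.68 = 4.85 V > V_CE(sat), so the active-region assumption holds.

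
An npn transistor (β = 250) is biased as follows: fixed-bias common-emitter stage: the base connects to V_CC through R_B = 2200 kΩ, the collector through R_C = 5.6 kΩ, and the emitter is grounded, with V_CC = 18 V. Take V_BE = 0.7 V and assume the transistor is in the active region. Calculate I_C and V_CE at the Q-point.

Base loop: V_CC = I_B·R_B + V_BE, so I_B = (18 − 0.7)/2200 kΩ = 0.00786 mA.
In the active region I_C = β·I_B = 250 × 0.00786 = 1.97 mA.
Collector loop: V_CE = V_CC − I_C·R_C = 18 − 1.97×5.6 = 6.99 V.
Since V_CE = 6.99 V > V_CE(sat) ≈ 0.2 V, the transistor is in the active region as assumed.

I_C ≈ 2 mA, V_CE ≈ 7 V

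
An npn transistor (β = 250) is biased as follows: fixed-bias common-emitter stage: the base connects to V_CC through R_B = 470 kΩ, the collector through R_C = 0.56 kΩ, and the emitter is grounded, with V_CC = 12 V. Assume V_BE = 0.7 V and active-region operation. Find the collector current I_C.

Base loop: V_CC = I_B·R_B + V_BE, so I_B = (12 − 0.7)/470 kΩ = 0.024 mA.
In the active region I_C = β·I_B = 250 × 0.024 = 6.01 mA.
Collector loop: V_CE = V_CC − I_C·R_C = 12 − 6.01×0.56 = 8.63 V.
Since V_CE = 8.63 V > V_CE(sat) ≈ 0.2 V, the transistor is in the active region as assumed.

I_C ≈ 6 mA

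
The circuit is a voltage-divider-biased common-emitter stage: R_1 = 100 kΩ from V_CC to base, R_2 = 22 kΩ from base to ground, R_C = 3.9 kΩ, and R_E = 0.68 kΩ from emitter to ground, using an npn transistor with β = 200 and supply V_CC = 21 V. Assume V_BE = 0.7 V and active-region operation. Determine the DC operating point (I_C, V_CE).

I_C ≈ 4 mA, V_CE ≈ 2.7 V

Thevenize the base divider: V_Th = V_CC·R_2/(R_1+R_2) = 21×22/122 = 3.79 V, R_Th = R_1‖R_2 = 18 kΩ.
Base-emitter loop: V_Th = I_B·R_Th + V_BE + (β+1)I_B·R_E, so I_B = (3.79 − 0.7) / (18 + 201×0.68) = 0.02 mA.
I_C = β·I_B = 200×0.02 = 3.99 mA, and I_E = (β+1)I_B = 4.01 mA.
V_CE = V_CC − I_C·R_C − I_E·R_E = 21 − 3.99×3.9 − 4.01×0.68 = 2.71 V.
V_CE = 2.71 V > 0.2 V confirms active-region operation.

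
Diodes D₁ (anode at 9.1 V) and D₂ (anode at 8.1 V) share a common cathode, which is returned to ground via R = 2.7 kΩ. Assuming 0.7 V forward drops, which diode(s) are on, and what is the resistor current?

Only D₁ conducts; I_R ≈ 3.1 mA

Assume both conduct. Then node N would need to be at both 9.1−0.7 = 8.4 V and 8.1−0.7 = 7.4 V, which is impossible.
Assume only D₁ conducts: V_N = 9.1 − 0.7 = 8.4 V, so I_R = 8.4/2.7 = 3.11 mA.
Check D₂: its anode-to-cathode voltage is 8.1 − 8.4 = -0.3 V < 0.7 V, so it is off. The assumption is consistent.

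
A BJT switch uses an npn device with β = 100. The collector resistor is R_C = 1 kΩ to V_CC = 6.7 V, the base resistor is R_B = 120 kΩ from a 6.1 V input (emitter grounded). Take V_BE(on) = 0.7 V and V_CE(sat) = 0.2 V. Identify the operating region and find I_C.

Assume active. Base-emitter loop: I_B = (V_BB − V_BE)/R_B = (6.1 − 0.7)/120 = 0.045 mA.
I_C = β·I_B = 100×0.045 = 4.5 mA.
V_CE = V_CC − I_C·R_C = 6.7 − 4.5×1 = 2.2 V > V_CE(sat), so the active-region assumption holds.

active; I_C ≈ 4.5 mA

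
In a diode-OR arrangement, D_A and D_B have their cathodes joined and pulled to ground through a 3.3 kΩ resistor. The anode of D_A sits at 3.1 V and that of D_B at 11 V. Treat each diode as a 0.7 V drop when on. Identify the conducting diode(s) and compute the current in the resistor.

Only D_B conducts; I_R ≈ 3.1 mA

Assume both conduct. Then node N would need to be at both 3.1−0.7 = 2.4 V and 11−0.7 = 10.3 V, which is impossible.
Assume only D_B conducts: V_N = 11 − 0.7 = 10.3 V, so I_R = 10.3/3.3 = 3.12 mA.
Check D_A: its anode-to-cathode voltage is 3.1 − 10.3 = -7.2 V < 0.7 V, so it is off. The assumption is consistent.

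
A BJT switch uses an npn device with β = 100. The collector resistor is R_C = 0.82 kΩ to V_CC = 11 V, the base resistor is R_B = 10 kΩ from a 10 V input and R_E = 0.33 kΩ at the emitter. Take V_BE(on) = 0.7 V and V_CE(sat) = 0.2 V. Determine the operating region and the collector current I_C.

saturation; I_C ≈ 9.2 mA

Assume active: I_B = (10 − 0.7)/(10 + 101×0.33) = 0.215 mA, I_C = β·I_B = 21.5 mA.
Then V_CE = 11 − 21.5×0.82 − 21.7×0.33 = -13.8 V < 0.2 V — the active assumption fails.
Re-solve with V_CE = 0.2 V. KCL at the emitter: V_E/R_E = (V_BB−0.7−V_E)/R_B + (V_CC−0.2−V_E)/R_C, giving V_E = 3.24 V.
I_C = (V_CC − 0.2 − V_E)/R_C = (10.8 − 3.24)/0.82 = 9.22 mA.
Check: I_B = (9.3 − 3.24)/10 = 0.606 mA, and β·I_B = 60.6 mA > I_C, confirming saturation.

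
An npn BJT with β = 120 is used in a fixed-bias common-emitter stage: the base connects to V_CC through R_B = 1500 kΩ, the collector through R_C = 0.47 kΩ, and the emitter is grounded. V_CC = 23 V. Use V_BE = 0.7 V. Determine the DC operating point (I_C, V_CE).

I_C ≈ 1.8 mA, V_CE ≈ 22 V

Base loop: V_CC = I_B·R_B + V_BE, so I_B = (23 − 0.7)/1500 kΩ = 0.0149 mA.
In the active region I_C = β·I_B = 120 × 0.0149 = 1.78 mA.
Collector loop: V_CE = V_CC − I_C·R_C = 23 − 1.78×0.47 = 22.2 V.
Since V_CE = 22.2 V > V_CE(sat) ≈ 0.2 V, the transistor is in the active region as assumed.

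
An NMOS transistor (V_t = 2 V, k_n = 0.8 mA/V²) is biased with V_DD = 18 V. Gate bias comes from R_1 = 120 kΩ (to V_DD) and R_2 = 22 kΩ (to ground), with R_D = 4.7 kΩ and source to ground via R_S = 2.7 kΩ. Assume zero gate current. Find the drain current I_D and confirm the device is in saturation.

I_D ≈ 0.1 mA

V_G = V_DD·R_2/(R_1+R_2) = 18×22/142 = 2.79 V.
Assume saturation: I_D = (k_n/2)(V_GS − V_t)² with V_GS = V_G − I_D·R_S = 2.79 − 2.7·I_D.
Substituting gives 2.92·I_D² − 2.7·I_D + 0.249 = 0, with roots I_D = 0.104 or 0.824 mA.
The root I_D = 0.824 mA gives V_GS = 0.565 V ≤ V_t, so take I_D = 0.104 mA.
Then V_GS = 2.51 V and V_DS = V_DD − I_D(R_D+R_S) = 18 − 0.104×7.4 = 17.2 V.
Saturation requires V_DS ≥ V_GS − V_t = 0.509 V; 17.2 ≥ 0.509 ✓.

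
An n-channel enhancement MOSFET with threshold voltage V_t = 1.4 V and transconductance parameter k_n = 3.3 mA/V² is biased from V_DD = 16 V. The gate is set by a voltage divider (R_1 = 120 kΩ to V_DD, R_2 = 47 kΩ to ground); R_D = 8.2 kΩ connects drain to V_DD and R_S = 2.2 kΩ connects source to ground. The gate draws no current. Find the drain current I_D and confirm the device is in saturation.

I_D ≈ 1 mA

V_G = V_DD·R_2/(R_1+R_2) = 16×47/167 = 4.5 V.
Assume saturation: I_D = (k_n/2)(V_GS − V_t)² with V_GS = V_G − I_D·R_S = 4.5 − 2.2·I_D.
Substituting gives 7.99·I_D² − 23.5·I_D + 15.9 = 0, with roots I_D = 1.05 or 1.9 mA.
The root I_D = 1.9 mA gives V_GS = 0.327 V ≤ V_t, so take I_D = 1.05 mA.
Then V_GS = 2.2 V and V_DS = V_DD − I_D(R_D+R_S) = 16 − 1.05×10.4 = 5.1 V.
Saturation requires V_DS ≥ V_GS − V_t = 0.797 V; 5.1 ≥ 0.797 ✓.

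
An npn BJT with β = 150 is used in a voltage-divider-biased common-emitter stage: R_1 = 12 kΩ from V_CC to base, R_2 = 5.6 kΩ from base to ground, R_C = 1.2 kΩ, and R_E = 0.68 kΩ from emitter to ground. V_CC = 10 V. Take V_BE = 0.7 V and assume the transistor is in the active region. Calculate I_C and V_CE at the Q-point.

Thevenize the base divider: V_Th = V_CC·R_2/(R_1+R_2) = 10×5.6/17.6 = 3.18 V, R_Th = R_1‖R_2 = 3.82 kΩ.
Base-emitter loop: V_Th = I_B·R_Th + V_BE + (β+1)I_B·R_E, so I_B = (3.18 − 0.7) / (3.82 + 151×0.68) = 0.0233 mA.
I_C = β·I_B = 150×0.0233 = 3.5 mA, and I_E = (β+1)I_B = 3.52 mA.
V_CE = V_CC − I_C·R_C − I_E·R_E = 10 − 3.5×1.2 − 3.52×0.68 = 3.41 V.
V_CE = 3.41 V > 0.2 V confirms active-region operation.

I_C ≈ 3.5 mA, V_CE ≈ 3.4 V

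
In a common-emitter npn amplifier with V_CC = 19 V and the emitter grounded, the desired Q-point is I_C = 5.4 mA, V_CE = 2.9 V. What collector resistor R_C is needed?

R_C ≈ 3 kΩ

Collector loop: V_CC = I_C·R_C + V_CE.
R_C = (V_CC − V_CE)/I_C = (19 − 2.9)/5.4 = 2.98 kΩ.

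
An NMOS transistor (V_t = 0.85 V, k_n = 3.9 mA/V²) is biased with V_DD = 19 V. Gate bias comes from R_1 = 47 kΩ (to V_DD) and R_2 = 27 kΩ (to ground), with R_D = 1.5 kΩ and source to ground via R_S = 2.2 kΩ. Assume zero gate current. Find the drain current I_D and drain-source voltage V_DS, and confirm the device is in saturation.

V_G = V_DD·R_2/(R_1+R_2) = 19×27/74 = 6.93 V.
Assume saturation: I_D = (k_n/2)(V_GS − V_t)² with V_GS = V_G − I_D·R_S = 6.93 − 2.2·I_D.
Substituting gives 9.44·I_D² − 53.2·I_D + 72.1 = 0, with roots I_D = 2.27 or 3.36 mA.
The root I_D = 3.36 mA gives V_GS = -0.463 V ≤ V_t, so take I_D = 2.27 mA.
Then V_GS = 1.93 V and V_DS = V_DD − I_D(R_D+R_S) = 19 − 2.27×3.7 = 10.6 V.
Saturation requires V_DS ≥ V_GS − V_t = 1.08 V; 10.6 ≥ 1.08 ✓.

I_D ≈ 2.3 mA, V_DS ≈ 11 V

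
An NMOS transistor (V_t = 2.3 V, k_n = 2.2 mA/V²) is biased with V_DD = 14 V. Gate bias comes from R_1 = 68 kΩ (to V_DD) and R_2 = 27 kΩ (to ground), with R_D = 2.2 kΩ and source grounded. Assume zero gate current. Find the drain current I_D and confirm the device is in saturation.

V_G = V_DD·R_2/(R_1+R_2) = 14×27/95 = 3.98 V. With the source grounded, V_GS = V_G = 3.98 V.
Assume saturation: I_D = (k_n/2)(V_GS − V_t)² = (2.2/2)×(3.98 − 2.3)² = 1.1×1.68² = 3.1 mA.
V_DS = V_DD − I_D·R_D = 14 − 3.1×2.2 = 7.18 V.
Saturation requires V_DS ≥ V_GS − V_t = 1.68 V; 7.18 ≥ 1.68 ✓.

I_D ≈ 3.1 mA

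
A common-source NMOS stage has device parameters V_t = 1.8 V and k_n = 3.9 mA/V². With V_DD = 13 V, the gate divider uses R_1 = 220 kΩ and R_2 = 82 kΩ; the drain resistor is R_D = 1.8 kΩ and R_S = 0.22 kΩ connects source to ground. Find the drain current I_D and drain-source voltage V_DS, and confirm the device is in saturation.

I_D ≈ 2.6 mA, V_DS ≈ 7.7 V

V_G = V_DD·R_2/(R_1+R_2) = 13×82/302 = 3.53 V.
Assume saturation: I_D = (k_n/2)(V_GS − V_t)² with V_GS = V_G − I_D·R_S = 3.53 − 0.22·I_D.
Substituting gives 0.0944·I_D² − 2.48·I_D + 5.83 = 0, with roots I_D = 2.61 or 23.7 mA.
The root I_D = 23.7 mA gives V_GS = -1.69 V ≤ V_t, so take I_D = 2.61 mA.
Then V_GS = 2.96 V and V_DS = V_DD − I_D(R_D+R_S) = 13 − 2.61×2.02 = 7.73 V.
Saturation requires V_DS ≥ V_GS − V_t = 1.16 V; 7.73 ≥ 1.16 ✓.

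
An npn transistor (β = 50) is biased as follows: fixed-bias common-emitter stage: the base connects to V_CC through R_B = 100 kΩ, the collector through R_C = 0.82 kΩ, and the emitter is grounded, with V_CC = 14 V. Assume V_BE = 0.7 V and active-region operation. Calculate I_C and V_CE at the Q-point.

Base loop: V_CC = I_B·R_B + V_BE, so I_B = (14 − 0.7)/100 kΩ = 0.133 mA.
In the active region I_C = β·I_B = 50 × 0.133 = 6.65 mA.
Collector loop: V_CE = V_CC − I_C·R_C = 14 − 6.65×0.82 = 8.55 V.
Since V_CE = 8.55 V > V_CE(sat) ≈ 0.2 V, the transistor is in the active region as assumed.

I_C ≈ 6.7 mA, V_CE ≈ 8.5 V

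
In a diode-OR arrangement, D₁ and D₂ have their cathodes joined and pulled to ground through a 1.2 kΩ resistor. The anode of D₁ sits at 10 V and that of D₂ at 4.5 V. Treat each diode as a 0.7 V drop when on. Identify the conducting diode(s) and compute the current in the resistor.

Only D₁ conducts; I_R ≈ 7.8 mA

Assume both conduct. Then node N would need to be at both 10−0.7 = 9.3 V and 4.5−0.7 = 3.8 V, which is impossible.
Assume only D₁ conducts: V_N = 10 − 0.7 = 9.3 V, so I_R = 9.3/1.2 = 7.75 mA.
Check D₂: its anode-to-cathode voltage is 4.5 − 9.3 = -4.8 V < 0.7 V, so it is off. The assumption is consistent.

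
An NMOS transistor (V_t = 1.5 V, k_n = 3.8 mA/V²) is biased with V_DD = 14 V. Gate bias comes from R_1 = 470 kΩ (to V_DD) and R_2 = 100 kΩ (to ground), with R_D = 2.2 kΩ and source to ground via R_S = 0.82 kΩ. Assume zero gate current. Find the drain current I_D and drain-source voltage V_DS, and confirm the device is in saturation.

V_G = V_DD·R_2/(R_1+R_2) = 14×100/570 = 2.46 V.
Assume saturation: I_D = (k_n/2)(V_GS − V_t)² with V_GS = V_G − I_D·R_S = 2.46 − 0.82·I_D.
Substituting gives 1.28·I_D² − 3.98·I_D + 1.74 = 0, with roots I_D = 0.525 or 2.59 mA.
The root I_D = 2.59 mA gives V_GS = 0.333 V ≤ V_t, so take I_D = 0.525 mA.
Then V_GS = 2.03 V and V_DS = V_DD − I_D(R_D+R_S) = 14 − 0.525×3.02 = 12.4 V.
Saturation requires V_DS ≥ V_GS − V_t = 0.526 V; 12.4 ≥ 0.526 ✓.

I_D ≈ 0.52 mA, V_DS ≈ 12 V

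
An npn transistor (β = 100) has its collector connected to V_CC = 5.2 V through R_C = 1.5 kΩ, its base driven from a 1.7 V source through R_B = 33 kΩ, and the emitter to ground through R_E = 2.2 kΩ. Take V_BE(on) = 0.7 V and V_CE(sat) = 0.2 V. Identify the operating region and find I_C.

Assume active. Base-emitter loop: I_B = (V_BB − V_BE)/(R_B + (β+1)R_E) = (1.7 − 0.7)/(33 + 101×2.2) = 0.00392 mA.
I_C = β·I_B = 100×0.00392 = 0.392 mA.
V_CE = V_CC − I_C·R_C − I_E·R_E = 5.2 − 0.392×1.5 − 0.396×2.2 = 3.74 V > V_CE(sat), so the active-region assumption holds.

active; I_C ≈ 0.39 mA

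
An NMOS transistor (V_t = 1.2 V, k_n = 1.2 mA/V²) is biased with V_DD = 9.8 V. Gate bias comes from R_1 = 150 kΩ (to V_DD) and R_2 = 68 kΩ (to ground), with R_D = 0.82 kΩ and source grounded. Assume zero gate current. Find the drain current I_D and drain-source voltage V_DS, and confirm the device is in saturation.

V_G = V_DD·R_2/(R_1+R_2) = 9.8×68/218 = 3.06 V. With the source grounded, V_GS = V_G = 3.06 V.
Assume saturation: I_D = (k_n/2)(V_GS − V_t)² = (1.2/2)×(3.06 − 1.2)² = 0.6×1.86² = 2.07 mA.
V_DS = V_DD − I_D·R_D = 9.8 − 2.07×0.82 = 8.1 V.
Saturation requires V_DS ≥ V_GS − V_t = 1.86 V; 8.1 ≥ 1.86 ✓.

I_D ≈ 2.1 mA, V_DS ≈ 8.1 V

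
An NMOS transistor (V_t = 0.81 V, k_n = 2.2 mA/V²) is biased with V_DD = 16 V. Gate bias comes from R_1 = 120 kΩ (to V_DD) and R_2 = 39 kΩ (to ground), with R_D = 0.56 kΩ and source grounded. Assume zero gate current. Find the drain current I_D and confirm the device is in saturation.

V_G = V_DD·R_2/(R_1+R_2) = 16×39/159 = 3.92 V. With the source grounded, V_GS = V_G = 3.92 V.
Assume saturation: I_D = (k_n/2)(V_GS − V_t)² = (2.2/2)×(3.92 − 0.81)² = 1.1×3.11² = 10.7 mA.
V_DS = V_DD − I_D·R_D = 16 − 10.7×0.56 = 10 V.
Saturation requires V_DS ≥ V_GS − V_t = 3.11 V; 10 ≥ 3.11 ✓.

I_D ≈ 11 mA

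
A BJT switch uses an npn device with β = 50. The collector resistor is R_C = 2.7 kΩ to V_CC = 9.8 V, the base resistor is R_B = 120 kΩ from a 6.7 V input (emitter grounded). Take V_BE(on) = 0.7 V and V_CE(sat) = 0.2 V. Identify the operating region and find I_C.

active; I_C ≈ 2.5 mA

Assume active. Base-emitter loop: I_B = (V_BB − V_BE)/R_B = (6.7 − 0.7)/120 = 0.05 mA.
I_C = β·I_B = 50×0.05 = 2.5 mA.
V_CE = V_CC − I_C·R_C = 9.8 − 2.5×2.7 = 3.05 V > V_CE(sat), so the active-region assumption holds.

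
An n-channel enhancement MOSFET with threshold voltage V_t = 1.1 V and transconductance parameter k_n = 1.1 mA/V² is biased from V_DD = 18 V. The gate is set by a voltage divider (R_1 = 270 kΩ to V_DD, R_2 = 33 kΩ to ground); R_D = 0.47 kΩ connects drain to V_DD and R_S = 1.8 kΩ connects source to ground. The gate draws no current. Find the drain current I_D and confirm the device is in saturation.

V_G = V_DD·R_2/(R_1+R_2) = 18×33/303 = 1.96 V.
Assume saturation: I_D = (k_n/2)(V_GS − V_t)² with V_GS = V_G − I_D·R_S = 1.96 − 1.8·I_D.
Substituting gives 1.78·I_D² − 2.7·I_D + 0.407 = 0, with roots I_D = 0.17 or 1.35 mA.
The root I_D = 1.35 mA gives V_GS = -0.465 V ≤ V_t, so take I_D = 0.17 mA.
Then V_GS = 1.66 V and V_DS = V_DD − I_D(R_D+R_S) = 18 − 0.17×2.27 = 17.6 V.
Saturation requires V_DS ≥ V_GS − V_t = 0.555 V; 17.6 ≥ 0.555 ✓.

I_D ≈ 0.17 mA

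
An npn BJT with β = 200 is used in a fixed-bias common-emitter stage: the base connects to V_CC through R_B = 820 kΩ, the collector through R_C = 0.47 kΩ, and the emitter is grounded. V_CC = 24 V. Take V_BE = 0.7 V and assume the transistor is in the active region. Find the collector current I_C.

Base loop: V_CC = I_B·R_B + V_BE, so I_B = (24 − 0.7)/820 kΩ = 0.0284 mA.
In the active region I_C = β·I_B = 200 × 0.0284 = 5.68 mA.
Collector loop: V_CE = V_CC − I_C·R_C = 24 − 5.68×0.47 = 21.3 V.
Since V_CE = 21.3 V > V_CE(sat) ≈ 0.2 V, the transistor is in the active region as assumed.

I_C ≈ 5.7 mA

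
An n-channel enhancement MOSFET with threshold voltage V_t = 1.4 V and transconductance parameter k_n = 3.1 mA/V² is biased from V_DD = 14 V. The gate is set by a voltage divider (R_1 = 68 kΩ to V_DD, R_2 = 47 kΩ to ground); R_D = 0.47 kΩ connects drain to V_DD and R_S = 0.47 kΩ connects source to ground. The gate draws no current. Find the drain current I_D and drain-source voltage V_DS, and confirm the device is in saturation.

V_G = V_DD·R_2/(R_1+R_2) = 14×47/115 = 5.72 V.
Assume saturation: I_D = (k_n/2)(V_GS − V_t)² with V_GS = V_G − I_D·R_S = 5.72 − 0.47·I_D.
Substituting gives 0.342·I_D² − 7.3·I_D + 29 = 0, with roots I_D = 5.27 or 16 mA.
The root I_D = 16 mA gives V_GS = -1.82 V ≤ V_t, so take I_D = 5.27 mA.
Then V_GS = 3.24 V and V_DS = V_DD − I_D(R_D+R_S) = 14 − 5.27×0.94 = 9.04 V.
Saturation requires V_DS ≥ V_GS − V_t = 1.84 V; 9.04 ≥ 1.84 ✓.

I_D ≈ 5.3 mA, V_DS ≈ 9 V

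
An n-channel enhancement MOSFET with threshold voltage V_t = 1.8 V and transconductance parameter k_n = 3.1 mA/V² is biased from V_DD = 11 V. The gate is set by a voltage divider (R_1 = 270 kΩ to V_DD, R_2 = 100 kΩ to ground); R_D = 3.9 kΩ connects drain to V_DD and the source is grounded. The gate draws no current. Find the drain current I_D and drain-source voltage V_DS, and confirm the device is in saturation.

I_D ≈ 2.1 mA, V_DS ≈ 2.7 V

V_G = V_DD·R_2/(R_1+R_2) = 11×100/370 = 2.97 V. With the source grounded, V_GS = V_G = 2.97 V.
Assume saturation: I_D = (k_n/2)(V_GS − V_t)² = (3.1/2)×(2.97 − 1.8)² = 1.55×1.17² = 2.13 mA.
V_DS = V_DD − I_D·R_D = 11 − 2.13×3.9 = 2.68 V.
Saturation requires V_DS ≥ V_GS − V_t = 1.17 V; 2.68 ≥ 1.17 ✓.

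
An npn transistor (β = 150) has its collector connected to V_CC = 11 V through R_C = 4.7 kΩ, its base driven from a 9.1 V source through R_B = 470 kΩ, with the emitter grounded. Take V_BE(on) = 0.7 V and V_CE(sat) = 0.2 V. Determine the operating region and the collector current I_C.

Assume active: I_B = (9.1 − 0.7)/470 = 0.0179 mA, giving I_C = β·I_B = 2.68 mA.
But then V_CE = 11 − 2.68×4.7 = -1.6 V < V_CE(sat) = 0.2 V — impossible in the active region.
So the transistor is saturated. With V_CE = 0.2 V, I_C = (V_CC − 0.2)/R_C = 10.8/4.7 = 2.3 mA.
Check: β·I_B = 2.68 mA > I_C = 2.3 mA, confirming saturation.

saturation; I_C ≈ 2.3 mA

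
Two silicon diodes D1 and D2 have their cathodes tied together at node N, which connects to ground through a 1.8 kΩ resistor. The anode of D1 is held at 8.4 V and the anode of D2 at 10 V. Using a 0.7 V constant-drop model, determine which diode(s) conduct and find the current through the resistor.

Assume both conduct. Then node N would need to be at both 8.4−0.7 = 7.7 V and 10−0.7 = 9.3 V, which is impossible.
Assume only D2 conducts: V_N = 10 − 0.7 = 9.3 V, so I_R = 9.3/1.8 = 5.17 mA.
Check D1: its anode-to-cathode voltage is 8.4 − 9.3 = -0.9 V < 0.7 V, so it is off. The assumption is consistent.

Only D2 conducts; I_R ≈ 5.2 mA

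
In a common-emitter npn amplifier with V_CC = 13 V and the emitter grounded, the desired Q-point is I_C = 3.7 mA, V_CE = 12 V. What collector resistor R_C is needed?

R_C ≈ 0.27 kΩ

Collector loop: V_CC = I_C·R_C + V_CE.
R_C = (V_CC − V_CE)/I_C = (13 − 12)/3.7 = 0.27 kΩ.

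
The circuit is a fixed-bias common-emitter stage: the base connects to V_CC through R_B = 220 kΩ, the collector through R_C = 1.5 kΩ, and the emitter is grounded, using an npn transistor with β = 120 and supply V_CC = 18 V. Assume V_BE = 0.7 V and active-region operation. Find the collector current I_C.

Base loop: V_CC = I_B·R_B + V_BE, so I_B = (18 − 0.7)/220 kΩ = 0.0786 mA.
In the active region I_C = β·I_B = 120 × 0.0786 = 9.44 mA.
Collector loop: V_CE = V_CC − I_C·R_C = 18 − 9.44×1.5 = 3.85 V.
Since V_CE = 3.85 V > V_CE(sat) ≈ 0.2 V, the transistor is in the active region as assumed.

I_C ≈ 9.4 mA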